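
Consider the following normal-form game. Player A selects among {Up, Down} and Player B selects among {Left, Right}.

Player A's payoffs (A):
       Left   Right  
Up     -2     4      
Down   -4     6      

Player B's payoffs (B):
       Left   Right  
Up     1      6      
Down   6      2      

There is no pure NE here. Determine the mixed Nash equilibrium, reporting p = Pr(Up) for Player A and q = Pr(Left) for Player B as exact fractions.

Each player's mixing probability is pinned down by making the *other* player indifferent.
Player B indifferent between Left and Right: p·1 + (1−p)·6 = p·6 + (1−p)·2 ⟹ 6 + (-5)p = 2 + 4p ⟹ p = 4/9.
Player A indifferent between Up and Down: q·(-2) + (1−q)·4 = q·(-4) + (1−q)·6 ⟹ 4 + (-6)q = 6 + (-10)q ⟹ q = 1/2.

p = 4/9, q = 1/2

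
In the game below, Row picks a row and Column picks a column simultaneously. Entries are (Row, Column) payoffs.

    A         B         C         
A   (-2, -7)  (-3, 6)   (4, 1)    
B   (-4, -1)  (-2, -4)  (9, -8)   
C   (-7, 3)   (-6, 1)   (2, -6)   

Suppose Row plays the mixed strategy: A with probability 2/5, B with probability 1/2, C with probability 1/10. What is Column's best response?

B

Compute Column's expected payoff from each pure strategy against the given mix.
A: (2/5)·(-7) + (1/2)·(-1) + (1/10)·3 = -3
B: (2/5)·6 + (1/2)·(-4) + (1/10)·1 = 1/2
C: (2/5)·1 + (1/2)·(-8) + (1/10)·(-6) = -21/5
Highest expected payoff is 1/2, from B.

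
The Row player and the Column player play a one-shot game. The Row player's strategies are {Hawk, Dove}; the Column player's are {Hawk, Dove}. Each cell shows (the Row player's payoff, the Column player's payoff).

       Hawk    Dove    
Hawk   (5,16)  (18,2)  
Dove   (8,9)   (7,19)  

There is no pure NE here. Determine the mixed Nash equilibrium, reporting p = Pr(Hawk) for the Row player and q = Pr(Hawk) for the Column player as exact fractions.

p = 5/12, q = 11/14

In a mixed NE each player is indifferent between their pure strategies, so the opponent's mix sets the indifference.
The Column player indifferent between Hawk and Dove: p·16 + (1−p)·9 = p·2 + (1−p)·19 ⟹ 9 + 7p = 19 + (-17)p ⟹ p = 5/12.
The Row player indifferent between Hawk and Dove: q·5 + (1−q)·18 = q·8 + (1−q)·7 ⟹ 18 + (-13)q = 7 + 1q ⟹ q = 11/14.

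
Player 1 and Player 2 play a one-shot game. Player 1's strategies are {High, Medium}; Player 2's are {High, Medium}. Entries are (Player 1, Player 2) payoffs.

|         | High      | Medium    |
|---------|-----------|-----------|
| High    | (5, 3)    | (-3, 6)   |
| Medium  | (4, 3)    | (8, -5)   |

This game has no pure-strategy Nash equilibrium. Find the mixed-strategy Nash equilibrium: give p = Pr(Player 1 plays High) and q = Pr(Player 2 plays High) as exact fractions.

p = 8/11, q = 11/12

In a mixed NE each player is indifferent between their pure strategies, so the opponent's mix sets the indifference.
Player 2 indifferent between High and Medium: p·3 + (1−p)·3 = p·6 + (1−p)·(-5) ⟹ 3 + 0p = (-5) + 11p ⟹ p = 8/11.
Player 1 indifferent between High and Medium: q·5 + (1−q)·(-3) = q·4 + (1−q)·8 ⟹ (-3) + 8q = 8 + (-4)q ⟹ q = 11/12.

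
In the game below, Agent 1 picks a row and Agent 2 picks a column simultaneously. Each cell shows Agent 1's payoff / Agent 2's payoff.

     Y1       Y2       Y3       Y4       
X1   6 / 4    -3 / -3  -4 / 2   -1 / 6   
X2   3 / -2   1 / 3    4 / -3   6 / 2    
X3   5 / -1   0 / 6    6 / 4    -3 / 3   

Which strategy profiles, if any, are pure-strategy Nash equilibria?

A profile is a Nash equilibrium when each player is best-responding to the other.
Agent 1's best responses — vs Y1: X1 (payoff 6); vs Y2: X2 (payoff 1); vs Y3: X3 (payoff 6); vs Y4: X2 (payoff 6).
Agent 2's best responses — vs X1: Y4 (payoff 6); vs X2: Y2 (payoff 3); vs X3: Y2 (payoff 6).
The only mutual best response is (X2, Y2); neither player gains by switching there.

(X2, Y2)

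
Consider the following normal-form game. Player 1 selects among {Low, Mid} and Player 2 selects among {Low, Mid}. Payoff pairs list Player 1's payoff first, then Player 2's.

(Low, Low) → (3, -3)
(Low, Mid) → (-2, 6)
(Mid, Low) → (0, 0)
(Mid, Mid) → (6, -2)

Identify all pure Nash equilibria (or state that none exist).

A profile is a Nash equilibrium when each player is best-responding to the other.
Player 1's best responses — vs Low: Low (payoff 3); vs Mid: Mid (payoff 6).
Player 2's best responses — vs Low: Mid (payoff 6); vs Mid: Low (payoff 0).
No cell has both players best-responding. For instance, Player 1's best reply to Mid is Mid, but against Mid Player 2 prefers Low over Mid.

None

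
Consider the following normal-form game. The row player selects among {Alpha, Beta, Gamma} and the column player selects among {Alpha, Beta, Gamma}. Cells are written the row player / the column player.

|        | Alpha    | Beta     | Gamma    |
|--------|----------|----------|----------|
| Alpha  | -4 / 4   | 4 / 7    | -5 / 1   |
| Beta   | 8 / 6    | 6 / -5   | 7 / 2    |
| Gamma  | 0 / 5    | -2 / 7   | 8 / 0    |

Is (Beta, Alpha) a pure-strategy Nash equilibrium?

Yes

Holding the column player at Alpha: the row player gets 8 from Beta, versus -4 from Alpha, 0 from Gamma. No profitable deviation for the row player.
Holding the row player at Beta: the column player gets 6 from Alpha, versus -5 from Beta, 2 from Gamma. No profitable deviation for the column player either.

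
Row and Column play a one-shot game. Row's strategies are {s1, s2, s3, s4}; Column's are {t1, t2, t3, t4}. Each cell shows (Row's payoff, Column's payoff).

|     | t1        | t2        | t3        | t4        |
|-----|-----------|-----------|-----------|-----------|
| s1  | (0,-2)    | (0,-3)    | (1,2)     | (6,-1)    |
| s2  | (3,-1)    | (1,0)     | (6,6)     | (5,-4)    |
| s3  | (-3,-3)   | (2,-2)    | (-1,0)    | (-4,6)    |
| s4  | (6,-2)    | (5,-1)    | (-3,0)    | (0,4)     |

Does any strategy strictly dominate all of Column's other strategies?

No strictly dominant strategy

A strategy is strictly dominant if it gives Column a strictly higher payoff than every other strategy, against every choice by the opponent.
t1 is not dominant: against s1, t3 gives 2 > -2.
t2 is not dominant: against s1, t1 gives -2 > -3.
t3 is not dominant: against s3, t4 gives 6 > 0.
t4 is not dominant: against s1, t3 gives 2 > -1.
No single strategy is best against every opponent action.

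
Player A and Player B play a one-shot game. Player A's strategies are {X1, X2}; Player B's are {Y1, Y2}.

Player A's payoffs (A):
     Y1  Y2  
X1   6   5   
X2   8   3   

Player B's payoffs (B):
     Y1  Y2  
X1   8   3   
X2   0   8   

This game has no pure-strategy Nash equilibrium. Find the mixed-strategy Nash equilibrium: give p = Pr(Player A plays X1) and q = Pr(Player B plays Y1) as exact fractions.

Each player's mixing probability is pinned down by making the *other* player indifferent.
Player B indifferent between Y1 and Y2: p·8 + (1−p)·0 = p·3 + (1−p)·8 ⟹ 0 + 8p = 8 + (-5)p ⟹ p = 8/13.
Player A indifferent between X1 and X2: q·6 + (1−q)·5 = q·8 + (1−q)·3 ⟹ 5 + 1q = 3 + 5q ⟹ q = 1/2.

p = 8/13, q = 1/2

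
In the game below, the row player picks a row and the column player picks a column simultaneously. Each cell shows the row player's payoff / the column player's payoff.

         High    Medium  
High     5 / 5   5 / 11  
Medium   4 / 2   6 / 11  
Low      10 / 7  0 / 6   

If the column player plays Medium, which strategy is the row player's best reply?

With the column player fixed at Medium, the row player's payoffs are: High → 5, Medium → 6, Low → 0.
The maximum is 6, achieved by Medium.

Medium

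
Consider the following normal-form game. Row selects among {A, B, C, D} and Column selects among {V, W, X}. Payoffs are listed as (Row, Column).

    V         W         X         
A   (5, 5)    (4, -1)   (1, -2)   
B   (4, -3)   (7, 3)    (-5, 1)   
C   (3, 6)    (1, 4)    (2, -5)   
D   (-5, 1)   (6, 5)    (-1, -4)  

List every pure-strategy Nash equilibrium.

Find each player's best response to every opponent strategy; NE are the intersections.
Row's best responses — vs V: A (payoff 5); vs W: B (payoff 7); vs X: C (payoff 2).
Column's best responses — vs A: V (payoff 5); vs B: W (payoff 3); vs C: V (payoff 6); vs D: W (payoff 5).
Mutual best responses occur at (A, V) and (B, W); at each, neither player gains by switching.

(A, V) and (B, W)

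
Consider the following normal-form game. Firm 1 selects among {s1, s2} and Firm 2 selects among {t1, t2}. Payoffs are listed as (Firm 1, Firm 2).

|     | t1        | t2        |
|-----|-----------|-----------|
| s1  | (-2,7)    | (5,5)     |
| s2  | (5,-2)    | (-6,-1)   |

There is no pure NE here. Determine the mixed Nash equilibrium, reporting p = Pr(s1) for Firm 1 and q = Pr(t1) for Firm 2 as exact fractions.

In a mixed NE each player is indifferent between their pure strategies, so the opponent's mix sets the indifference.
Firm 2 indifferent between t1 and t2: p·7 + (1−p)·(-2) = p·5 + (1−p)·(-1) ⟹ (-2) + 9p = (-1) + 6p ⟹ p = 1/3.
Firm 1 indifferent between s1 and s2: q·(-2) + (1−q)·5 = q·5 + (1−q)·(-6) ⟹ 5 + (-7)q = (-6) + 11q ⟹ q = 11/18.

p = 1/3, q = 11/18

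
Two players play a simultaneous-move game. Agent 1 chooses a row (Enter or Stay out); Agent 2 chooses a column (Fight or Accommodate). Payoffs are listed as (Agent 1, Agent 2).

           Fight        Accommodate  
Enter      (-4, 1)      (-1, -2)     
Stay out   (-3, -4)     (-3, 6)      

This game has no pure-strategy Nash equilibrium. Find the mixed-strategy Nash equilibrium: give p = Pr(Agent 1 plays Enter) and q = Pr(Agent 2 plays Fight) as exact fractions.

Each player's mixing probability is pinned down by making the *other* player indifferent.
Agent 2 indifferent between Fight and Accommodate: p·1 + (1−p)·(-4) = p·(-2) + (1−p)·6 ⟹ (-4) + 5p = 6 + (-8)p ⟹ p = 10/13.
Agent 1 indifferent between Enter and Stay out: q·(-4) + (1−q)·(-1) = q·(-3) + (1−q)·(-3) ⟹ (-1) + (-3)q = (-3) + 0q ⟹ q = 2/3.

p = 10/13, q = 2/3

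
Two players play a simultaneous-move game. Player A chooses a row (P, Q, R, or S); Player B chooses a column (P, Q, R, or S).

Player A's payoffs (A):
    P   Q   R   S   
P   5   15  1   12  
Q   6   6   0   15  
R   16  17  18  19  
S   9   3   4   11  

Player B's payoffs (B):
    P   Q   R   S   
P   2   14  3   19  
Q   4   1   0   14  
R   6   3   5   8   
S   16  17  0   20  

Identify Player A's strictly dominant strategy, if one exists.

R

A strategy is strictly dominant if it gives Player A a strictly higher payoff than every other strategy, against every choice by the opponent.
R strictly dominates: vs P: 16 > each of {5, 6, 9}; vs Q: 17 > each of {15, 6, 3}; vs R: 18 > each of {1, 0, 4}; vs S: 19 > each of {12, 15, 11}.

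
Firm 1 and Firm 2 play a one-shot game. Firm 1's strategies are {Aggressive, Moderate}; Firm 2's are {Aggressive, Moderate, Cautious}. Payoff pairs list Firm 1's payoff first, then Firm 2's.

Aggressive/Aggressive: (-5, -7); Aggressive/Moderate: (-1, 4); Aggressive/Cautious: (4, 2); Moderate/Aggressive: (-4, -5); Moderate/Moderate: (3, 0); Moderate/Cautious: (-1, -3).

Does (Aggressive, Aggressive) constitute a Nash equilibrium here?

Holding Firm 2 at Aggressive: Firm 1 gets -5 from Aggressive but could get -4 by switching to Moderate. Firm 1 has a profitable deviation.

No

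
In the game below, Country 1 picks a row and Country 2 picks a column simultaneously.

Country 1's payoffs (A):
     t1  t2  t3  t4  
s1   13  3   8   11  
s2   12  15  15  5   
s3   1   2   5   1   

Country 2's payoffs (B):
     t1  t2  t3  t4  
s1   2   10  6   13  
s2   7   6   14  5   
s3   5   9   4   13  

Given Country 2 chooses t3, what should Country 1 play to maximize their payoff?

With Country 2 fixed at t3, Country 1's payoffs are: s1 → 8, s2 → 15, s3 → 5.
The maximum is 15, achieved by s2.

s2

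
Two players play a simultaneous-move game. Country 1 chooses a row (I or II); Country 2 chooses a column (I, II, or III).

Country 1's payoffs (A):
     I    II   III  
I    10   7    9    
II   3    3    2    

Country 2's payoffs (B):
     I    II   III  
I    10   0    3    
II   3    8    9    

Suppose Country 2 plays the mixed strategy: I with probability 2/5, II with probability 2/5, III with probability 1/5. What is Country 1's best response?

Country 1's best reply maximizes expected payoff against the mix.
I: (2/5)·10 + (2/5)·7 + (1/5)·9 = 43/5
II: (2/5)·3 + (2/5)·3 + (1/5)·2 = 14/5
Highest expected payoff is 43/5, from I.

I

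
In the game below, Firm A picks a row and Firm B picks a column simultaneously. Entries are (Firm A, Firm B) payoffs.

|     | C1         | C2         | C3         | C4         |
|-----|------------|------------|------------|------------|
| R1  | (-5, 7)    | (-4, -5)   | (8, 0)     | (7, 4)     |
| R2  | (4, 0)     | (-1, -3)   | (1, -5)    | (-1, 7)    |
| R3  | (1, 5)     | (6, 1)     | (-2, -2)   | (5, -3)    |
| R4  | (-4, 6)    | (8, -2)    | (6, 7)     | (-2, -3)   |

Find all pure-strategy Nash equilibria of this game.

There is no pure-strategy Nash equilibrium

A profile is a Nash equilibrium when each player is best-responding to the other.
Firm A's best responses — vs C1: R2 (payoff 4); vs C2: R4 (payoff 8); vs C3: R1 (payoff 8); vs C4: R1 (payoff 7).
Firm B's best responses — vs R1: C1 (payoff 7); vs R2: C4 (payoff 7); vs R3: C1 (payoff 5); vs R4: C3 (payoff 7).
No cell has both players best-responding. For instance, Firm A's best reply to C2 is R4, but against R4 Firm B prefers C3 over C2.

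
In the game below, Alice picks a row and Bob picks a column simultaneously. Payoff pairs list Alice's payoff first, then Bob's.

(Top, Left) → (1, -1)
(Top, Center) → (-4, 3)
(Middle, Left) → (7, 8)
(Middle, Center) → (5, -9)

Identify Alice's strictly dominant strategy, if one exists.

Check whether one of Alice's strategies beats all alternatives regardless of what the opponent does.
Middle strictly dominates: vs Left: 7 > 1; vs Center: 5 > -4.

Middle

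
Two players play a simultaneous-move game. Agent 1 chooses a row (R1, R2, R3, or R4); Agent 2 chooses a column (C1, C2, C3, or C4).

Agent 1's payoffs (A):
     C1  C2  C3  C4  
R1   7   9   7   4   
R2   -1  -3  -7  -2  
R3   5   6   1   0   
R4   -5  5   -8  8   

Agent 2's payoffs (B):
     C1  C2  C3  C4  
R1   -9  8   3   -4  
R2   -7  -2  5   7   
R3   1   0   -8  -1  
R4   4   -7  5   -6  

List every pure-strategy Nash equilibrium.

(R1, C2)

Check mutual best responses: a cell is a NE iff neither player can gain by unilaterally deviating.
Agent 1's best responses — vs C1: R1 (payoff 7); vs C2: R1 (payoff 9); vs C3: R1 (payoff 7); vs C4: R4 (payoff 8).
Agent 2's best responses — vs R1: C2 (payoff 8); vs R2: C4 (payoff 7); vs R3: C1 (payoff 1); vs R4: C3 (payoff 5).
The only mutual best response is (R1, C2); neither player gains by switching there.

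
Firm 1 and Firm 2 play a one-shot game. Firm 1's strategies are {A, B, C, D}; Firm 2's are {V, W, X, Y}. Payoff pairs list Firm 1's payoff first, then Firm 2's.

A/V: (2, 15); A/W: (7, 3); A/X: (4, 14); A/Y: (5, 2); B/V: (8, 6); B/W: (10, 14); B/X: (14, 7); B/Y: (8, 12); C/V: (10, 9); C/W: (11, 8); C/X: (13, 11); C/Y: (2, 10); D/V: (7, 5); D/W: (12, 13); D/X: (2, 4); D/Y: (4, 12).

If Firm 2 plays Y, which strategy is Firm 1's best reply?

B

With Firm 2 fixed at Y, Firm 1's payoffs are: A → 5, B → 8, C → 2, D → 4.
The maximum is 8, achieved by B.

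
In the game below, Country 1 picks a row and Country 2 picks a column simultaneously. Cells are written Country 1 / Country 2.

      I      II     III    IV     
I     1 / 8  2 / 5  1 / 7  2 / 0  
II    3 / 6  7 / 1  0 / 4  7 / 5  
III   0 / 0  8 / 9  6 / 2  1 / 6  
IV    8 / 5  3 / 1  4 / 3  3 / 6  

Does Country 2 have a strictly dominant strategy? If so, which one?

A strategy is strictly dominant if it gives Country 2 a strictly higher payoff than every other strategy, against every choice by the opponent.
I is not dominant: against III, II gives 9 > 0.
II is not dominant: against I, I gives 8 > 5.
III is not dominant: against I, I gives 8 > 7.
IV is not dominant: against I, I gives 8 > 0.
No single strategy is best against every opponent action.

None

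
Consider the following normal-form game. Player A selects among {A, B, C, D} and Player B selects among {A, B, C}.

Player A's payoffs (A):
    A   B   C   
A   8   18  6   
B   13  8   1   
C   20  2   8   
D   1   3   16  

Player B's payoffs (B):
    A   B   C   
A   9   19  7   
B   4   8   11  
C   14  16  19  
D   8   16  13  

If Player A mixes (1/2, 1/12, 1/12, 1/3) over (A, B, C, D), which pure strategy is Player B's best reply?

B

Compute Player B's expected payoff from each pure strategy against the given mix.
A: (1/2)·9 + (1/12)·4 + (1/12)·14 + (1/3)·8 = 26/3
B: (1/2)·19 + (1/12)·8 + (1/12)·16 + (1/3)·16 = 101/6
C: (1/2)·7 + (1/12)·11 + (1/12)·19 + (1/3)·13 = 31/3
Highest expected payoff is 101/6, from B.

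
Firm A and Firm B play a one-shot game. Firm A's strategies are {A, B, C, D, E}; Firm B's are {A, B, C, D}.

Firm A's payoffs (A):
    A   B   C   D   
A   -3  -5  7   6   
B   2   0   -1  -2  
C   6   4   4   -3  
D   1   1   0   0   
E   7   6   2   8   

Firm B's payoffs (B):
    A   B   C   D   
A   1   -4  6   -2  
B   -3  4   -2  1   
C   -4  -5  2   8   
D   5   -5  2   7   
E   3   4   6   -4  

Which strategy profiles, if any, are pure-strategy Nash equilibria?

(A, C)

Find each player's best response to every opponent strategy; NE are the intersections.
Firm A's best responses — vs A: E (payoff 7); vs B: E (payoff 6); vs C: A (payoff 7); vs D: E (payoff 8).
Firm B's best responses — vs A: C (payoff 6); vs B: B (payoff 4); vs C: D (payoff 8); vs D: D (payoff 7); vs E: C (payoff 6).
The only mutual best response is (A, C); neither player gains by switching there.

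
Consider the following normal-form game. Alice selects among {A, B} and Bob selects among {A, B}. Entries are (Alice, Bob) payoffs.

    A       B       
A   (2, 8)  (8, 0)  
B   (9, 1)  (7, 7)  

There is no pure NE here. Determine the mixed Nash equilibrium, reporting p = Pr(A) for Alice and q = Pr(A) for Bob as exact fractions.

Each player's mixing probability is pinned down by making the *other* player indifferent.
Bob indifferent between A and B: p·8 + (1−p)·1 = p·0 + (1−p)·7 ⟹ 1 + 7p = 7 + (-7)p ⟹ p = 3/7.
Alice indifferent between A and B: q·2 + (1−q)·8 = q·9 + (1−q)·7 ⟹ 8 + (-6)q = 7 + 2q ⟹ q = 1/8.

p = 3/7, q = 1/8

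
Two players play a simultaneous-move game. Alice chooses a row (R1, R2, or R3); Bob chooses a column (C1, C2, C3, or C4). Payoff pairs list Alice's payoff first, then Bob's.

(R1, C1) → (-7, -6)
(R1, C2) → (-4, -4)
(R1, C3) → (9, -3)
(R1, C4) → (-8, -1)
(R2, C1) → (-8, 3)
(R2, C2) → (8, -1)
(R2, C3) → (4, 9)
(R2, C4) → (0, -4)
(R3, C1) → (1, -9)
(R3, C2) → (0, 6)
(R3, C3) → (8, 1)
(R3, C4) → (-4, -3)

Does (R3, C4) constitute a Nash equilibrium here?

Holding Bob at C4: Alice gets -4 from R3 but could get 0 by switching to R2. Alice has a profitable deviation.

No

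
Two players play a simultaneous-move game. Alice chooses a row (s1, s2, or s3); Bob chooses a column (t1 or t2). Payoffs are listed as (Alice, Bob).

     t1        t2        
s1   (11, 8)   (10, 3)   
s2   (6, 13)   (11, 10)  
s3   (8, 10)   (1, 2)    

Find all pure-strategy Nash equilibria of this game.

Find each player's best response to every opponent strategy; NE are the intersections.
Alice's best responses — vs t1: s1 (payoff 11); vs t2: s2 (payoff 11).
Bob's best responses — vs s1: t1 (payoff 8); vs s2: t1 (payoff 13); vs s3: t1 (payoff 10).
The only mutual best response is (s1, t1); neither player gains by switching there.

(s1, t1)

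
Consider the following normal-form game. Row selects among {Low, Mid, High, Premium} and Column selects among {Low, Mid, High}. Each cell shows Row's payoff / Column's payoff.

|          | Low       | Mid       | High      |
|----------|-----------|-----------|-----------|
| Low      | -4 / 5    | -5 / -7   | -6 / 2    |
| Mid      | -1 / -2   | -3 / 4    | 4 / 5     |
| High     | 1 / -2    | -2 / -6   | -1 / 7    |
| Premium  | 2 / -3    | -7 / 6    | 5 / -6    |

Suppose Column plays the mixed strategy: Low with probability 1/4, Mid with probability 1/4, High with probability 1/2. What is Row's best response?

Compute Row's expected payoff from each pure strategy against the given mix.
Low: (1/4)·(-4) + (1/4)·(-5) + (1/2)·(-6) = -21/4
Mid: (1/4)·(-1) + (1/4)·(-3) + (1/2)·4 = 1
High: (1/4)·1 + (1/4)·(-2) + (1/2)·(-1) = -3/4
Premium: (1/4)·2 + (1/4)·(-7) + (1/2)·5 = 5/4
Highest expected payoff is 5/4, from Premium.

Premium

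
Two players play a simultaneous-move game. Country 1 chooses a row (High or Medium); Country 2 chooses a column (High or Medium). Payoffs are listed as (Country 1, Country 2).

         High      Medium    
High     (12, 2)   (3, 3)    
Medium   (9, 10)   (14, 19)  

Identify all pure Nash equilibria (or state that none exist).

(Medium, Medium)

Check mutual best responses: a cell is a NE iff neither player can gain by unilaterally deviating.
Country 1's best responses — vs High: High (payoff 12); vs Medium: Medium (payoff 14).
Country 2's best responses — vs High: Medium (payoff 3); vs Medium: Medium (payoff 19).
The only mutual best response is (Medium, Medium); neither player gains by switching there.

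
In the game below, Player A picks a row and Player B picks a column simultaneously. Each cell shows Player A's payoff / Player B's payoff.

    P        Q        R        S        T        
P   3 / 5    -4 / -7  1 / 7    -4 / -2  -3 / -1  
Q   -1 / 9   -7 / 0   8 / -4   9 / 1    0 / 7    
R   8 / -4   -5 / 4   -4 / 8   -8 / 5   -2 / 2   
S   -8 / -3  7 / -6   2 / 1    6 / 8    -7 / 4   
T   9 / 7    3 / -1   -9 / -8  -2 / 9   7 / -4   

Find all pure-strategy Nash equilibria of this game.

A profile is a Nash equilibrium when each player is best-responding to the other.
Player A's best responses — vs P: T (payoff 9); vs Q: S (payoff 7); vs R: Q (payoff 8); vs S: Q (payoff 9); vs T: T (payoff 7).
Player B's best responses — vs P: R (payoff 7); vs Q: P (payoff 9); vs R: R (payoff 8); vs S: S (payoff 8); vs T: S (payoff 9).
No cell has both players best-responding. For instance, Player A's best reply to Q is S, but against S Player B prefers S over Q.

There is no pure-strategy Nash equilibrium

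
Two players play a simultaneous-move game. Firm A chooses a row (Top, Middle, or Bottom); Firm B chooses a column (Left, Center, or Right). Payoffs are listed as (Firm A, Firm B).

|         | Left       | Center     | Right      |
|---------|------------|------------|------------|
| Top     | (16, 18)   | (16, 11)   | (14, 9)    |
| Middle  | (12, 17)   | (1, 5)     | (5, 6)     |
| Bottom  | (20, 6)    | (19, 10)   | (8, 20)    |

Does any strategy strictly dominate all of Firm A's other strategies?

A strategy is strictly dominant if it gives Firm A a strictly higher payoff than every other strategy, against every choice by the opponent.
Top is not dominant: against Left, Bottom gives 20 > 16.
Middle is not dominant: against Left, Top gives 16 > 12.
Bottom is not dominant: against Right, Top gives 14 > 8.
No single strategy is best against every opponent action.

None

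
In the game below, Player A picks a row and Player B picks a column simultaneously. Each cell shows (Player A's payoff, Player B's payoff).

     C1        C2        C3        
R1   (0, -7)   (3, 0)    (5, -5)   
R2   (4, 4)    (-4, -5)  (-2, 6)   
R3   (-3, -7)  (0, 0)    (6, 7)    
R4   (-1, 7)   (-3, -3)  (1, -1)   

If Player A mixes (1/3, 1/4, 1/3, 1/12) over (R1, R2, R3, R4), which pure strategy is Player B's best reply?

Player B's best reply maximizes expected payoff against the mix.
C1: (1/3)·(-7) + (1/4)·4 + (1/3)·(-7) + (1/12)·7 = -37/12
C2: (1/3)·0 + (1/4)·(-5) + (1/3)·0 + (1/12)·(-3) = -3/2
C3: (1/3)·(-5) + (1/4)·6 + (1/3)·7 + (1/12)·(-1) = 25/12
Highest expected payoff is 25/12, from C3.

C3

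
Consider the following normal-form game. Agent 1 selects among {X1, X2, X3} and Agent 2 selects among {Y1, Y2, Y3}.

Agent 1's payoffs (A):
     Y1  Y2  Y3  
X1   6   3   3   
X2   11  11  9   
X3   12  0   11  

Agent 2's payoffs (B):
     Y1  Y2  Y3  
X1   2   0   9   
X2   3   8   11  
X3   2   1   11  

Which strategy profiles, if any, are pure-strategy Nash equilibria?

Find each player's best response to every opponent strategy; NE are the intersections.
Agent 1's best responses — vs Y1: X3 (payoff 12); vs Y2: X2 (payoff 11); vs Y3: X3 (payoff 11).
Agent 2's best responses — vs X1: Y3 (payoff 9); vs X2: Y3 (payoff 11); vs X3: Y3 (payoff 11).
The only mutual best response is (X3, Y3); neither player gains by switching there.

(X3, Y3)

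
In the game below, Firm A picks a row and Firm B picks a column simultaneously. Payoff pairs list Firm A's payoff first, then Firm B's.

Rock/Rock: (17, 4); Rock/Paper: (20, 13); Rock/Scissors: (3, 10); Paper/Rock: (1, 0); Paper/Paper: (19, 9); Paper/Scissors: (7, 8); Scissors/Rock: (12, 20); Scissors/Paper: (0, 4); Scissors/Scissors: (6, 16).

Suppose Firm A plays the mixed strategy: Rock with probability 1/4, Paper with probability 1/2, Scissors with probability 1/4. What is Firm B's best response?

Scissors

Firm B's best reply maximizes expected payoff against the mix.
Rock: (1/4)·4 + (1/2)·0 + (1/4)·20 = 6
Paper: (1/4)·13 + (1/2)·9 + (1/4)·4 = 35/4
Scissors: (1/4)·10 + (1/2)·8 + (1/4)·16 = 21/2
Highest expected payoff is 21/2, from Scissors.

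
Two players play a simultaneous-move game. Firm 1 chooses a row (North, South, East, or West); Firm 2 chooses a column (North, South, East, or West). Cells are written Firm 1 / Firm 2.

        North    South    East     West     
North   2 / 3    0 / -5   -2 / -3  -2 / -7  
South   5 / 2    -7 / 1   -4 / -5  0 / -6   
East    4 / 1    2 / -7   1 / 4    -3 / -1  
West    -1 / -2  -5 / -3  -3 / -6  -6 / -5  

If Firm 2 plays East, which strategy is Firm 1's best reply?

East

With Firm 2 fixed at East, Firm 1's payoffs are: North → -2, South → -4, East → 1, West → -3.
The maximum is 1, achieved by East.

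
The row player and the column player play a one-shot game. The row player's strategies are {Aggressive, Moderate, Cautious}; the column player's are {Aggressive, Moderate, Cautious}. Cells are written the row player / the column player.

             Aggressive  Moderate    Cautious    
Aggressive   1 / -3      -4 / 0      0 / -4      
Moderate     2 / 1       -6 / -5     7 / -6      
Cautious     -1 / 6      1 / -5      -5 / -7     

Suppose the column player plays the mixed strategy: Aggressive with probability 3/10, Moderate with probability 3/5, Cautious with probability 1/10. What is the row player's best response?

Compute the row player's expected payoff from each pure strategy against the given mix.
Aggressive: (3/10)·1 + (3/5)·(-4) + (1/10)·0 = -21/10
Moderate: (3/10)·2 + (3/5)·(-6) + (1/10)·7 = -23/10
Cautious: (3/10)·(-1) + (3/5)·1 + (1/10)·(-5) = -1/5
Highest expected payoff is -1/5, from Cautious.

Cautious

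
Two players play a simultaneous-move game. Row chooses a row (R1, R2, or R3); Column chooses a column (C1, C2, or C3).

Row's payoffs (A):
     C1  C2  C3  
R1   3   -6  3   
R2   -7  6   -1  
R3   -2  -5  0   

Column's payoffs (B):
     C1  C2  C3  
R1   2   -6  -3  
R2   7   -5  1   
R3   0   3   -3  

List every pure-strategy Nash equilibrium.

(R1, C1)

Check mutual best responses: a cell is a NE iff neither player can gain by unilaterally deviating.
Row's best responses — vs C1: R1 (payoff 3); vs C2: R2 (payoff 6); vs C3: R1 (payoff 3).
Column's best responses — vs R1: C1 (payoff 2); vs R2: C1 (payoff 7); vs R3: C2 (payoff 3).
The only mutual best response is (R1, C1); neither player gains by switching there.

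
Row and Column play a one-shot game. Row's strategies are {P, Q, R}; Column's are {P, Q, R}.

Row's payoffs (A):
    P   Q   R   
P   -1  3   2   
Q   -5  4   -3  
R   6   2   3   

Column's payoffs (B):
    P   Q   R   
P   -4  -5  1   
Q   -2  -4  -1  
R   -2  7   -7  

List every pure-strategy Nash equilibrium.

No pure-strategy Nash equilibrium

Find each player's best response to every opponent strategy; NE are the intersections.
Row's best responses — vs P: R (payoff 6); vs Q: Q (payoff 4); vs R: R (payoff 3).
Column's best responses — vs P: R (payoff 1); vs Q: R (payoff -1); vs R: Q (payoff 7).
No cell has both players best-responding. For instance, Row's best reply to R is R, but against R Column prefers Q over R.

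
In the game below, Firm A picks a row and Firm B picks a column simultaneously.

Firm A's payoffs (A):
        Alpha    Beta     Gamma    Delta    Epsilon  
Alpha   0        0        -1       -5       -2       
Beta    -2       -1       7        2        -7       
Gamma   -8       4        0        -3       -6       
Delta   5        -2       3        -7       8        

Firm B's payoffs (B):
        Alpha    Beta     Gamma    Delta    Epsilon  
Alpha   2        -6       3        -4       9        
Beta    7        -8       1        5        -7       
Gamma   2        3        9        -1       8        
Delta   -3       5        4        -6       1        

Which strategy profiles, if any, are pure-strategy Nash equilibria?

Check mutual best responses: a cell is a NE iff neither player can gain by unilaterally deviating.
Firm A's best responses — vs Alpha: Delta (payoff 5); vs Beta: Gamma (payoff 4); vs Gamma: Beta (payoff 7); vs Delta: Beta (payoff 2); vs Epsilon: Delta (payoff 8).
Firm B's best responses — vs Alpha: Epsilon (payoff 9); vs Beta: Alpha (payoff 7); vs Gamma: Gamma (payoff 9); vs Delta: Beta (payoff 5).
No cell has both players best-responding. For instance, Firm A's best reply to Beta is Gamma, but against Gamma Firm B prefers Gamma over Beta.

No pure-strategy Nash equilibrium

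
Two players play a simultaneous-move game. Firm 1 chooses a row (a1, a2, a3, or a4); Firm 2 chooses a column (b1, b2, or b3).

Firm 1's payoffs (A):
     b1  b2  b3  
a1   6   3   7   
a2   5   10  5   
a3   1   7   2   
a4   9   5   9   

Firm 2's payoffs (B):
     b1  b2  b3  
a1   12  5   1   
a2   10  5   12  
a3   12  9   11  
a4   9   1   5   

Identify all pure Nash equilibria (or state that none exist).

A profile is a Nash equilibrium when each player is best-responding to the other.
Firm 1's best responses — vs b1: a4 (payoff 9); vs b2: a2 (payoff 10); vs b3: a4 (payoff 9).
Firm 2's best responses — vs a1: b1 (payoff 12); vs a2: b3 (payoff 12); vs a3: b1 (payoff 12); vs a4: b1 (payoff 9).
The only mutual best response is (a4, b1); neither player gains by switching there.

(a4, b1)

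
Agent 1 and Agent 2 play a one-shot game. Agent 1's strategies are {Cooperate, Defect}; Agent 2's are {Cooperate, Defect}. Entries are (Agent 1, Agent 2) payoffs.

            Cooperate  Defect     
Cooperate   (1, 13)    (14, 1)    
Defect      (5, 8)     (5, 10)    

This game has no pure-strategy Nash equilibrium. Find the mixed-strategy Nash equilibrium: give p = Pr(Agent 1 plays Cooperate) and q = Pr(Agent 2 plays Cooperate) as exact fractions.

Each player's mixing probability is pinned down by making the *other* player indifferent.
Agent 2 indifferent between Cooperate and Defect: p·13 + (1−p)·8 = p·1 + (1−p)·10 ⟹ 8 + 5p = 10 + (-9)p ⟹ p = 1/7.
Agent 1 indifferent between Cooperate and Defect: q·1 + (1−q)·14 = q·5 + (1−q)·5 ⟹ 14 + (-13)q = 5 + 0q ⟹ q = 9/13.

p = 1/7, q = 9/13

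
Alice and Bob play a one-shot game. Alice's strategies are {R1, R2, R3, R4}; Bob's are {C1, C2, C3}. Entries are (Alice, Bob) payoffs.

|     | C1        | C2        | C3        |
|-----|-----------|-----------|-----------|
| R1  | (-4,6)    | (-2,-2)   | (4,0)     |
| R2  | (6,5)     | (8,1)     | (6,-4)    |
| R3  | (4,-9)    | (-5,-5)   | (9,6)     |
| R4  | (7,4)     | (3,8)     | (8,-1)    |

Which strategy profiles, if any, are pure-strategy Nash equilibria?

Check mutual best responses: a cell is a NE iff neither player can gain by unilaterally deviating.
Alice's best responses — vs C1: R4 (payoff 7); vs C2: R2 (payoff 8); vs C3: R3 (payoff 9).
Bob's best responses — vs R1: C1 (payoff 6); vs R2: C1 (payoff 5); vs R3: C3 (payoff 6); vs R4: C2 (payoff 8).
The only mutual best response is (R3, C3); neither player gains by switching there.

(R3, C3)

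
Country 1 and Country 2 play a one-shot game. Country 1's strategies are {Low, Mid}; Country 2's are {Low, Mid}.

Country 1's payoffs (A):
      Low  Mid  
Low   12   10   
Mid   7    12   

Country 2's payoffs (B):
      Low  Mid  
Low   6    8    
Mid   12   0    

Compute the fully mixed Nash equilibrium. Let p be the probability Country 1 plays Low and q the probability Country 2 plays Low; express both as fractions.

In a mixed NE each player is indifferent between their pure strategies, so the opponent's mix sets the indifference.
Country 2 indifferent between Low and Mid: p·6 + (1−p)·12 = p·8 + (1−p)·0 ⟹ 12 + (-6)p = 0 + 8p ⟹ p = 6/7.
Country 1 indifferent between Low and Mid: q·12 + (1−q)·10 = q·7 + (1−q)·12 ⟹ 10 + 2q = 12 + (-5)q ⟹ q = 2/7.

p = 6/7, q = 2/7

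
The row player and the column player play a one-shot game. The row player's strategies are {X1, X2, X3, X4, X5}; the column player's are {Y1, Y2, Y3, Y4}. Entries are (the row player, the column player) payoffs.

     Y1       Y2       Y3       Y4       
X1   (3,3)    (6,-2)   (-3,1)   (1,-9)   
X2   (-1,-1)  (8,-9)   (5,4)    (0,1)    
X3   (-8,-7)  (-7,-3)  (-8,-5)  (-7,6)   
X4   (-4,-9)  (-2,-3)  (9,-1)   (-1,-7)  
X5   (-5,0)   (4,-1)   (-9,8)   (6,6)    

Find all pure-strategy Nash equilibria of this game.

A profile is a Nash equilibrium when each player is best-responding to the other.
The row player's best responses — vs Y1: X1 (payoff 3); vs Y2: X2 (payoff 8); vs Y3: X4 (payoff 9); vs Y4: X5 (payoff 6).
The column player's best responses — vs X1: Y1 (payoff 3); vs X2: Y3 (payoff 4); vs X3: Y4 (payoff 6); vs X4: Y3 (payoff -1); vs X5: Y3 (payoff 8).
Mutual best responses occur at (X1, Y1) and (X4, Y3); at each, neither player gains by switching.

(X1, Y1) and (X4, Y3)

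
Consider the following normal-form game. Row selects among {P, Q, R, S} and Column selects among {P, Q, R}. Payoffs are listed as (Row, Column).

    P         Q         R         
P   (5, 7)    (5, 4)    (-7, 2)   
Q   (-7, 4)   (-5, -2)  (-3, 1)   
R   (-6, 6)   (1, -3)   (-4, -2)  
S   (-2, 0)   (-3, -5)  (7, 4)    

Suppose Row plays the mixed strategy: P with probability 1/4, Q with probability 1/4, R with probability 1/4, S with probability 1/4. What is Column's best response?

Compute Column's expected payoff from each pure strategy against the given mix.
P: (1/4)·7 + (1/4)·4 + (1/4)·6 + (1/4)·0 = 17/4
Q: (1/4)·4 + (1/4)·(-2) + (1/4)·(-3) + (1/4)·(-5) = -3/2
R: (1/4)·2 + (1/4)·1 + (1/4)·(-2) + (1/4)·4 = 5/4
Highest expected payoff is 17/4, from P.

P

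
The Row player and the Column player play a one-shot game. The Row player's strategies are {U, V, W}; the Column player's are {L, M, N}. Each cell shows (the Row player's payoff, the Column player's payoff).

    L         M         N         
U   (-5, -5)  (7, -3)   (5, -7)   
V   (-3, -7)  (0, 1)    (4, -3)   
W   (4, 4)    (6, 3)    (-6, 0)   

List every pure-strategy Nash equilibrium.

Check mutual best responses: a cell is a NE iff neither player can gain by unilaterally deviating.
The Row player's best responses — vs L: W (payoff 4); vs M: U (payoff 7); vs N: U (payoff 5).
The Column player's best responses — vs U: M (payoff -3); vs V: M (payoff 1); vs W: L (payoff 4).
Mutual best responses occur at (U, M) and (W, L); at each, neither player gains by switching.

(U, M) and (W, L)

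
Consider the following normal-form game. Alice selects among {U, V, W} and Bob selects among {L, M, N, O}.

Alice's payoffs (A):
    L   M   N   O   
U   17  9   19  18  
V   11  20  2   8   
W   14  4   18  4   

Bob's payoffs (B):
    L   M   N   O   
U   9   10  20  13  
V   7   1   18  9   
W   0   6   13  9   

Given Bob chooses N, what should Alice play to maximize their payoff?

U

With Bob fixed at N, Alice's payoffs are: U → 19, V → 2, W → 18.
The maximum is 19, achieved by U.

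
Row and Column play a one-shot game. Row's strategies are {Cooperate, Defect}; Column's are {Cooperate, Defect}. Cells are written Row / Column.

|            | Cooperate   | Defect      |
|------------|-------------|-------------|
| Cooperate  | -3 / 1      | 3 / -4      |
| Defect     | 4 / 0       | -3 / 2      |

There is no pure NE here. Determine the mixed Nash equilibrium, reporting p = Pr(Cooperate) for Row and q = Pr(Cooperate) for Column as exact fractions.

In a mixed NE each player is indifferent between their pure strategies, so the opponent's mix sets the indifference.
Column indifferent between Cooperate and Defect: p·1 + (1−p)·0 = p·(-4) + (1−p)·2 ⟹ 0 + 1p = 2 + (-6)p ⟹ p = 2/7.
Row indifferent between Cooperate and Defect: q·(-3) + (1−q)·3 = q·4 + (1−q)·(-3) ⟹ 3 + (-6)q = (-3) + 7q ⟹ q = 6/13.

p = 2/7, q = 6/13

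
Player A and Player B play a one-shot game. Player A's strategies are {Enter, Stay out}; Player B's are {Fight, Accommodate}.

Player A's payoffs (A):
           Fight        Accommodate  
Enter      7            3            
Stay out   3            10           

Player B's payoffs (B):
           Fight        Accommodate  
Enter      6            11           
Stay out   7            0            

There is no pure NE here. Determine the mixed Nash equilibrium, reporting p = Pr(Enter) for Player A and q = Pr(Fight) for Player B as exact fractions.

p = 7/12, q = 7/11

In a mixed NE each player is indifferent between their pure strategies, so the opponent's mix sets the indifference.
Player B indifferent between Fight and Accommodate: p·6 + (1−p)·7 = p·11 + (1−p)·0 ⟹ 7 + (-1)p = 0 + 11p ⟹ p = 7/12.
Player A indifferent between Enter and Stay out: q·7 + (1−q)·3 = q·3 + (1−q)·10 ⟹ 3 + 4q = 10 + (-7)q ⟹ q = 7/11.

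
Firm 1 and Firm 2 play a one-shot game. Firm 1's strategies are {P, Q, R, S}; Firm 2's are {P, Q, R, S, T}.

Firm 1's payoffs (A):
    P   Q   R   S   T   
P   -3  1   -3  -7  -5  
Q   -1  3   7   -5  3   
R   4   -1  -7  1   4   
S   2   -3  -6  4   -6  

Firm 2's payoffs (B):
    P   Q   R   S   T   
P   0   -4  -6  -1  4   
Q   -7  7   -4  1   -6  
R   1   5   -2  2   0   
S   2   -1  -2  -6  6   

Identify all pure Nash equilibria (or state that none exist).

Find each player's best response to every opponent strategy; NE are the intersections.
Firm 1's best responses — vs P: R (payoff 4); vs Q: Q (payoff 3); vs R: Q (payoff 7); vs S: S (payoff 4); vs T: R (payoff 4).
Firm 2's best responses — vs P: T (payoff 4); vs Q: Q (payoff 7); vs R: Q (payoff 5); vs S: T (payoff 6).
The only mutual best response is (Q, Q); neither player gains by switching there.

(Q, Q)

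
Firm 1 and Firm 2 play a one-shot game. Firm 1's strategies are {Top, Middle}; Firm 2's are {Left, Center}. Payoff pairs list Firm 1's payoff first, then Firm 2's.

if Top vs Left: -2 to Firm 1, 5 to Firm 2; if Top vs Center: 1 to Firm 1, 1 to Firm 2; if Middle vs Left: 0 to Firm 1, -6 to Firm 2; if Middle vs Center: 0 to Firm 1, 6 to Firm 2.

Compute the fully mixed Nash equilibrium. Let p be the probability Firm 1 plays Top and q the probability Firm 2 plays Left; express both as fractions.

Each player's mixing probability is pinned down by making the *other* player indifferent.
Firm 2 indifferent between Left and Center: p·5 + (1−p)·(-6) = p·1 + (1−p)·6 ⟹ (-6) + 11p = 6 + (-5)p ⟹ p = 3/4.
Firm 1 indifferent between Top and Middle: q·(-2) + (1−q)·1 = q·0 + (1−q)·0 ⟹ 1 + (-3)q = 0 + 0q ⟹ q = 1/3.

p = 3/4, q = 1/3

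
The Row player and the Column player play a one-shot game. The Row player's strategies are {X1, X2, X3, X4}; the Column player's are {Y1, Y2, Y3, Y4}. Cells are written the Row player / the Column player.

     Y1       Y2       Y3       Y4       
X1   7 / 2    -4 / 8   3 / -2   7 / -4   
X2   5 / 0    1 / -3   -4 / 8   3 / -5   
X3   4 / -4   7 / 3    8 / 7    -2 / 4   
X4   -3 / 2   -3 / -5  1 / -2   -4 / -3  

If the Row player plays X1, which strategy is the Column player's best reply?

Y2

With the Row player fixed at X1, the Column player's payoffs are: Y1 → 2, Y2 → 8, Y3 → -2, Y4 → -4.
The maximum is 8, achieved by Y2.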